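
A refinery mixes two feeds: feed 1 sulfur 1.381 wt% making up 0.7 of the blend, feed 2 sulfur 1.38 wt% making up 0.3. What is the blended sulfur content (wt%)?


Linear sulfur blending: S_blend = x1*S1 + x2*S2
Contribution 1: 0.7 * 1.381 = 0.9667 wt%
Contribution 2: 0.3 * 1.38 = 0.414 wt%
S_blend = 0.9667 + 0.414 = 1.3807

1.3807 wt%


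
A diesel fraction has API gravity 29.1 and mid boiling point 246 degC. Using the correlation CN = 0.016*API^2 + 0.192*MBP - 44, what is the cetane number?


CN = 0.016 * 29.1^2 + 0.192 * 246 - 44
CN = 13.54896 + 47.232 - 44 = 16.78096

16.78096


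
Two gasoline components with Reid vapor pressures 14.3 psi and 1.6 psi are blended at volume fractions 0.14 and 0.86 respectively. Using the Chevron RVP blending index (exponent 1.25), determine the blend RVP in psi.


Chevron index: RVP_blend = (sum xi*RVPi^1.25)^(1/1.25)
RVP^1.25 terms: 0.14 * 14.3^1.25 + 0.86 * 1.6^1.25 = 5.44069
RVP_blend = 5.44069^(1/1.25) = 3.877

3.877 psi


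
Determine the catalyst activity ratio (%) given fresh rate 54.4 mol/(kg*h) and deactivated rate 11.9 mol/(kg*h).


Activity (%) = (rate_used / rate_fresh) * 100
rate_used = 11.9, rate_fresh = 54.4
= (11.9 / 54.4) * 100
= 0.2188 * 100 = 21.88

21.88 %


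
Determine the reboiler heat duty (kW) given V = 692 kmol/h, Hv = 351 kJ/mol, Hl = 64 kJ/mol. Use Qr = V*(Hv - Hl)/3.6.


Qr = 692 * (351 - 64) / 3.6 = 692 * 287 / 3.6 = 55170

55170 kW


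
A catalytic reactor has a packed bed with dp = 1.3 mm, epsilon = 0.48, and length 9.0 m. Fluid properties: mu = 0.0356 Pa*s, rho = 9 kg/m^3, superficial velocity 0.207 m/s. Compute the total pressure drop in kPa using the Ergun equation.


dp = 1.3 mm = 0.0013 m
Viscous term = 150*0.0356*0.207*(1-0.48)^2 / (0.0013^2*0.48^3) = 1599220
Inertial term = 1.75*9*0.207^2*(1-0.48) / (0.0013*0.48^3) = 2440.94
dP/L = 1599220 + 2440.94 = 1601660 Pa/m
dP = 1601660 * 9.0 / 1000 = 14410 kPa

14410 kPa


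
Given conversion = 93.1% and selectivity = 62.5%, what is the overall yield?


Overall yield = conversion (%) * selectivity (%) / 100
Conversion = 93.1%, Selectivity = 62.5%
Y = 93.1 * 62.5 / 100
= 58.1875 %

58.1875 %


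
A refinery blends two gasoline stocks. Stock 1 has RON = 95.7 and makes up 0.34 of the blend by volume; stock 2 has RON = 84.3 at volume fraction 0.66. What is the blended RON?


Linear blending: RON_blend = sum(vi * RONi)
Contribution 1: 0.34 * 95.7 = 32.538
Contribution 2: 0.66 * 84.3 = 55.638
RON_blend = 32.538 + 55.638 = 88.176

88.176


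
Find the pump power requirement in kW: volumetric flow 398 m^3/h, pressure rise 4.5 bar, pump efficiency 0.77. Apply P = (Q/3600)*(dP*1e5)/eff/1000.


Q = 398 / 3600 = 0.110556 m^3/s
P = 0.110556 * (4.5 * 1e5) / 0.77 / 1000 = 64.61

64.61 kW


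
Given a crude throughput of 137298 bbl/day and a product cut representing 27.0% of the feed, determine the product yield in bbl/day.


Crude throughput = 137298 bbl/day
Fraction yield = 27.0%
yield = throughput * fraction / 100
yield = 137298 * 27.0 / 100 = 37070.46

37070.46 bbl/day


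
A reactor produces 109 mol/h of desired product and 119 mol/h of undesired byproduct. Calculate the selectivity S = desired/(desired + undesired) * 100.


Selectivity = desired / (desired + undesired) * 100
Total products = 109 + 119 = 228 mol/h
S = 109 / 228 * 100
= 0.4781 * 100
= 47.81 %

47.81 %


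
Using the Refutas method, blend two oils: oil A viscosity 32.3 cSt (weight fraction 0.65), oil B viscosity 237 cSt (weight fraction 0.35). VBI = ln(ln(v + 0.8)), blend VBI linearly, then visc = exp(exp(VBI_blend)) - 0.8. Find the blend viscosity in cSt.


Refutas method: VBN_i = 14.534*ln(ln(visc_i + 0.8)) + 10.975, blended linearly by mass fraction; since VBN is linear in VBI_i = ln(ln(visc_i + 0.8)) and the fractions sum to 1, blend VBI directly: visc = exp(exp(VBI_blend)) - 0.8
VBI_1 = ln(ln(32.3 + 0.8)) = 1.25263
VBI_2 = ln(ln(237 + 0.8)) = 1.69954
VBI_blend = 0.65 * 1.25263 + 0.35 * 1.69954 = 1.40905
visc_blend = exp(exp(1.40905)) - 0.8 = 59.06

59.06 cSt


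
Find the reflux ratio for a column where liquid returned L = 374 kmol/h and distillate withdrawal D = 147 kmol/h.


Reflux ratio definition: R = L / D (liquid returned / distillate withdrawn)
L = 374 kmol/h, D = 147 kmol/h
R = 374 / 147 = 2.544

2.544


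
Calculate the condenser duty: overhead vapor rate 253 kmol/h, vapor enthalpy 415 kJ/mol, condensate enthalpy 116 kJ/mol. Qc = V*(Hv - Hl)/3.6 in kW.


Qc = 253 * (415 - 116) / 3.6 = 253 * 299 / 3.6 = 21010

21010 kW


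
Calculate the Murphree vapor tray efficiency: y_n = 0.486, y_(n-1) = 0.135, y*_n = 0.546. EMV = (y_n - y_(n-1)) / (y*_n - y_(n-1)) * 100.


Murphree vapor efficiency: EMV = (y_n - y_(n-1)) / (y*_n - y_(n-1)) * 100
EMV = (0.486 - 0.135) / (0.546 - 0.135) * 100 = 0.351 / 0.411 * 100 = 85.40

85.40 %


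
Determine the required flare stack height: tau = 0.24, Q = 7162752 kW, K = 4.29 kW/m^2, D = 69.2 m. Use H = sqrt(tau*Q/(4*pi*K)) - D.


tau*Q/(4*pi*K) = 0.24 * 7162752 / (4 * pi * 4.29) = 31887.8
sqrt(31887.8) = 178.572
H = 178.572 - 69.2 = 109.4

109.4 m


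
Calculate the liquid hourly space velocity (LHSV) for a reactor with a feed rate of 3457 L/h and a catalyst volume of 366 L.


LHSV = volumetric feed rate / catalyst volume
= 3457 L/h / 366 L
= 9.445 h^-1

9.445 h^-1


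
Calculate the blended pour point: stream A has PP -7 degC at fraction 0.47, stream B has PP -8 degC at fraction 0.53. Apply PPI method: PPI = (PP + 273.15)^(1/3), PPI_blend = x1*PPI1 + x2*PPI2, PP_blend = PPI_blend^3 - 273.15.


PPI_1 = (-7 + 273.15)^(1/3) = 6.432436
PPI_2 = (-8 + 273.15)^(1/3) = 6.42437
PPI_blend = 0.47 * 6.432436 + 0.53 * 6.42437 = 6.428161
PP_blend = 6.428161^3 - 273.15 = 265.6197 - 273.15 = -7.53

-7.53 degC


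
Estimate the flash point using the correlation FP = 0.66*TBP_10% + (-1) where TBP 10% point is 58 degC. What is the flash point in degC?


FP = 0.66 * 58 + (-1) = 37.28

37.28 degC


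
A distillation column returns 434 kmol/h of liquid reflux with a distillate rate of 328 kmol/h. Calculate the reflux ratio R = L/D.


Reflux ratio definition: R = L / D (liquid returned / distillate withdrawn)
L = 434 kmol/h, D = 328 kmol/h
R = 434 / 328 = 1.323

1.323


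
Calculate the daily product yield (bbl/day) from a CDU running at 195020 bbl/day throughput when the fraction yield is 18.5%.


Crude throughput = 195020 bbl/day
Fraction yield = 18.5%
yield = throughput * fraction / 100
yield = 195020 * 18.5 / 100 = 36078.7

36078.7 bbl/day


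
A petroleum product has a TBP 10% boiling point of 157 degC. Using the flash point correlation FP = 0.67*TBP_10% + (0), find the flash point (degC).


FP = 0.67 * 157 + (0) = 105.19

105.19 degC


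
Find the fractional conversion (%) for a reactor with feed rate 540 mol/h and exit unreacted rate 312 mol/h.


X = (F_in - F_out) / F_in * 100
Moles reacted = 540 - 312 = 228
X = 228 / 540 * 100
= 0.4222 * 100
= 42.22 %

42.22 %


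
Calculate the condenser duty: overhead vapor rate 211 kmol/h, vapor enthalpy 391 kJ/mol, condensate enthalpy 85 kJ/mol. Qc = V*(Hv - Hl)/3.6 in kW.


Qc = 211 * (391 - 85) / 3.6 = 211 * 306 / 3.6 = 17940

17940 kW


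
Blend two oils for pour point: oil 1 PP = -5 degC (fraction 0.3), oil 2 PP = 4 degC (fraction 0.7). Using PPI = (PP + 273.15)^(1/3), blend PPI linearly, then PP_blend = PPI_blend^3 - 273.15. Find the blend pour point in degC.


PPI_1 = (-5 + 273.15)^(1/3) = 6.448508
PPI_2 = (4 + 273.15)^(1/3) = 6.51986
PPI_blend = 0.3 * 6.448508 + 0.7 * 6.51986 = 6.498454
PP_blend = 6.498454^3 - 273.15 = 274.4291 - 273.15 = 1.28

1.28 degC


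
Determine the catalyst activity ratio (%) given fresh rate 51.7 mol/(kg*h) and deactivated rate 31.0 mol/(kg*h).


Activity (%) = (rate_used / rate_fresh) * 100
rate_used = 31.0, rate_fresh = 51.7
= (31.0 / 51.7) * 100
= 0.5996 * 100 = 59.96

59.96 %


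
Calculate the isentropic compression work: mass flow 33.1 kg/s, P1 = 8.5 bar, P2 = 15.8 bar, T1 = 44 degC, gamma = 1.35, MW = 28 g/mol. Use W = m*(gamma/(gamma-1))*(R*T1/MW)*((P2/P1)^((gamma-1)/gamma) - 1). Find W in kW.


Isentropic work: W = m*(gamma/(gamma-1))*(R*T1/MW)*((P2/P1)^((gamma-1)/gamma) - 1)
T1 = 44 + 273.15 = 317.15 K
Pressure ratio = 15.8 / 8.5 = 1.85882
Exponent = (1.35 - 1)/1.35 = 0.259259
(P2/P1)^exp - 1 = 1.85882^0.259259 - 1 = 0.174363
W = 33.1 * 1.35 / 0.35 * 8.314 * 317.15 / 28 * 0.174363 = 2096

2096 kW


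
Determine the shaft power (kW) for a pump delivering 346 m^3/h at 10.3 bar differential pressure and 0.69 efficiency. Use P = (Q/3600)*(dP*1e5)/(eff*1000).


Q = 346 / 3600 = 0.0961111 m^3/s
P = 0.0961111 * (10.3 * 1e5) / 0.69 / 1000 = 143.5

143.5 kW


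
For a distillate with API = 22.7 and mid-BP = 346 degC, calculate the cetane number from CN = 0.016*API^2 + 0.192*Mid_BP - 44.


CN = 0.016 * 22.7^2 + 0.192 * 346 - 44
CN = 8.24464 + 66.432 - 44 = 30.67664

30.67664


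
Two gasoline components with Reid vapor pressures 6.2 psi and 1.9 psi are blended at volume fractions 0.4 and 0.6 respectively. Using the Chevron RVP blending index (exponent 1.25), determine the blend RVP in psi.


Chevron index: RVP_blend = (sum xi*RVPi^1.25)^(1/1.25)
RVP^1.25 terms: 0.4 * 6.2^1.25 + 0.6 * 1.9^1.25 = 5.25178
RVP_blend = 5.25178^(1/1.25) = 3.769

3.769 psi


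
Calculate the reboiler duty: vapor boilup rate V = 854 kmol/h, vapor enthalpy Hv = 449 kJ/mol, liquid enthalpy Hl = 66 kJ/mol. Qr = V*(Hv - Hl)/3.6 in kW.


Qr = 854 * (449 - 66) / 3.6 = 854 * 383 / 3.6 = 90860

90860 kW


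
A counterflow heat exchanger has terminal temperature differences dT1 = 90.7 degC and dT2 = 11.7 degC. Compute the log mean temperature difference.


LMTD = (dT1 - dT2) / ln(dT1/dT2)
= (90.7 - 11.7) / ln(90.7 / 11.7) = 79 / 2.04797 = 38.57

38.57 degC


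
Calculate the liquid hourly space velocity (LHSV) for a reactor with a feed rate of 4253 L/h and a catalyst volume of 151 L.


LHSV = volumetric feed rate / catalyst volume
= 4253 L/h / 151 L
= 28.17 h^-1

28.17 h^-1


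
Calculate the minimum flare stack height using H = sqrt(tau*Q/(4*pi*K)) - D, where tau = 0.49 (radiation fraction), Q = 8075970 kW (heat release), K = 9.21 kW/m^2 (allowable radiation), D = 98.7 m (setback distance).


tau*Q/(4*pi*K) = 0.49 * 8075970 / (4 * pi * 9.21) = 34191.7
sqrt(34191.7) = 184.91
H = 184.91 - 98.7 = 86.21

86.21 m


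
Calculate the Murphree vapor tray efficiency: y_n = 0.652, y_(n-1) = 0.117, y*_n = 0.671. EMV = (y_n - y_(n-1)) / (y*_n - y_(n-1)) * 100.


Murphree vapor efficiency: EMV = (y_n - y_(n-1)) / (y*_n - y_(n-1)) * 100
EMV = (0.652 - 0.117) / (0.671 - 0.117) * 100 = 0.535 / 0.554 * 100 = 96.57

96.57 %


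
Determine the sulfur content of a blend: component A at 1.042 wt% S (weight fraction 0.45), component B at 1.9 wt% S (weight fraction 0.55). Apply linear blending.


Linear sulfur blending: S_blend = x1*S1 + x2*S2
Contribution 1: 0.45 * 1.042 = 0.4689 wt%
Contribution 2: 0.55 * 1.9 = 1.045 wt%
S_blend = 0.4689 + 1.045 = 1.5139

1.5139 wt%


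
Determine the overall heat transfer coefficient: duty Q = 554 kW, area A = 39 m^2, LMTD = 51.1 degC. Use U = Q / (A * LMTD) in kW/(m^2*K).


From Q = U*A*LMTD, U = Q / (A * LMTD)
U = 554 / (39 * 51.1) = 554 / 1992.9 = 0.2780

0.2780 kW/(m^2*K)


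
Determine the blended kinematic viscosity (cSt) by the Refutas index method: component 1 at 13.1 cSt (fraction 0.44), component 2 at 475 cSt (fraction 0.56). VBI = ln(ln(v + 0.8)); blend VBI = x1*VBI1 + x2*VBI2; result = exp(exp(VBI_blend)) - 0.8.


Refutas method: VBN_i = 14.534*ln(ln(visc_i + 0.8)) + 10.975, blended linearly by mass fraction; since VBN is linear in VBI_i = ln(ln(visc_i + 0.8)) and the fractions sum to 1, blend VBI directly: visc = exp(exp(VBI_blend)) - 0.8
VBI_1 = ln(ln(13.1 + 0.8)) = 0.967702
VBI_2 = ln(ln(475 + 0.8)) = 1.81889
VBI_blend = 0.44 * 0.967702 + 0.56 * 1.81889 = 1.44437
visc_blend = exp(exp(1.44437)) - 0.8 = 68.55

68.55 cSt


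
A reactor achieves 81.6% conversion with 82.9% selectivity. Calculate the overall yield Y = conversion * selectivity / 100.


Overall yield = conversion (%) * selectivity (%) / 100
Conversion = 81.6%, Selectivity = 82.9%
Y = 81.6 * 82.9 / 100
= 67.6464 %

67.6464 %


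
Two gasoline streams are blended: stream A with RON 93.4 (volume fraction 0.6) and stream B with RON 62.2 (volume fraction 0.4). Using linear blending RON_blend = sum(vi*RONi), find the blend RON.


Linear blending: RON_blend = sum(vi * RONi)
Contribution 1: 0.6 * 93.4 = 56.04
Contribution 2: 0.4 * 62.2 = 24.88
RON_blend = 56.04 + 24.88 = 80.92

80.92


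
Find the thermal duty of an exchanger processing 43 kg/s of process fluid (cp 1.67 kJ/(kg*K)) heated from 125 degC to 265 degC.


Q = m_dot * cp * delta_T
delta_T = 265 - 125 = 140 K
Q = 43 * 1.67 * 140
= 71.81 * 140
= 10053.4 kW

10053.4 kW


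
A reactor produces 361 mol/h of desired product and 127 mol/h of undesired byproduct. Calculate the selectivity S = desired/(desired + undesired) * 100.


Selectivity = desired / (desired + undesired) * 100
Total products = 361 + 127 = 488 mol/h
S = 361 / 488 * 100
= 0.7398 * 100
= 73.98 %

73.98 %


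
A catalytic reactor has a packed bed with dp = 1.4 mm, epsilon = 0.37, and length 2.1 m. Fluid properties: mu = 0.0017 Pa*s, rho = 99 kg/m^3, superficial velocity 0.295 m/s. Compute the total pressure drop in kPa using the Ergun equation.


dp = 1.4 mm = 0.0014 m
Viscous term = 150*0.0017*0.295*(1-0.37)^2 / (0.0014^2*0.37^3) = 300734
Inertial term = 1.75*99*0.295^2*(1-0.37) / (0.0014*0.37^3) = 133944
dP/L = 300734 + 133944 = 434678 Pa/m
dP = 434678 * 2.1 / 1000 = 912.8 kPa

912.8 kPa


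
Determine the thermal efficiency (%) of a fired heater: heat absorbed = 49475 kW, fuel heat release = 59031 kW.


Furnace efficiency = Q_absorbed / Q_fuel * 100
= 49475 / 59031 * 100 = 83.81

83.81 %


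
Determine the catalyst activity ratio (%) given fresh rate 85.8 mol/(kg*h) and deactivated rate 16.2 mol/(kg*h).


Activity (%) = (rate_used / rate_fresh) * 100
rate_used = 16.2, rate_fresh = 85.8
= (16.2 / 85.8) * 100
= 0.1888 * 100 = 18.88

18.88 %


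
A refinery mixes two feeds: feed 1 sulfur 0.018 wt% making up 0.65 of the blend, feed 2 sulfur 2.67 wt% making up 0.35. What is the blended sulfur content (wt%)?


Linear sulfur blending: S_blend = x1*S1 + x2*S2
Contribution 1: 0.65 * 0.018 = 0.0117 wt%
Contribution 2: 0.35 * 2.67 = 0.9345 wt%
S_blend = 0.0117 + 0.9345 = 0.9462

0.9462 wt%


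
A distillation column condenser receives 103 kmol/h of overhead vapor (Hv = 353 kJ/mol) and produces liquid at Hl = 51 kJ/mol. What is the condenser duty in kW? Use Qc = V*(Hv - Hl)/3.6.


Qc = 103 * (353 - 51) / 3.6 = 103 * 302 / 3.6 = 8641

8641 kW


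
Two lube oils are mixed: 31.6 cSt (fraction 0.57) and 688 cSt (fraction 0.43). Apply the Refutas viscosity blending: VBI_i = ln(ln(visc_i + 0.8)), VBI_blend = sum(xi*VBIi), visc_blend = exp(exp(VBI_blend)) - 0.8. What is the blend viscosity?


Refutas method: VBN_i = 14.534*ln(ln(visc_i + 0.8)) + 10.975, blended linearly by mass fraction; since VBN is linear in VBI_i = ln(ln(visc_i + 0.8)) and the fractions sum to 1, blend VBI directly: visc = exp(exp(VBI_blend)) - 0.8
VBI_1 = ln(ln(31.6 + 0.8)) = 1.2465
VBI_2 = ln(ln(688 + 0.8)) = 1.87716
VBI_blend = 0.57 * 1.2465 + 0.43 * 1.87716 = 1.51768
visc_blend = exp(exp(1.51768)) - 0.8 = 94.94

94.94 cSt


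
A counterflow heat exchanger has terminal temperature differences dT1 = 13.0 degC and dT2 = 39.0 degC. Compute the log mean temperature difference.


LMTD = (dT1 - dT2) / ln(dT1/dT2)
= (13.0 - 39.0) / ln(13.0 / 39.0) = -26 / -1.09861 = 23.67

23.67 degC


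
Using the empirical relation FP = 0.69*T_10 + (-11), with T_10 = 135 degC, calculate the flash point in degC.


FP = 0.69 * 135 + (-11) = 82.15

82.15 degC


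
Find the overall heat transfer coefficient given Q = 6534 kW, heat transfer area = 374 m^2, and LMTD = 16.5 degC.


From Q = U*A*LMTD, U = Q / (A * LMTD)
U = 6534 / (374 * 16.5) = 6534 / 6171 = 1.059

1.059 kW/(m^2*K)


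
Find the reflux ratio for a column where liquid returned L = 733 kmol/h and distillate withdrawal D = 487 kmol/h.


Reflux ratio definition: R = L / D (liquid returned / distillate withdrawn)
L = 733 kmol/h, D = 487 kmol/h
R = 733 / 487 = 1.505

1.505


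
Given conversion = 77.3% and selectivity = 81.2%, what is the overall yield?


Overall yield = conversion (%) * selectivity (%) / 100
Conversion = 77.3%, Selectivity = 81.2%
Y = 77.3 * 81.2 / 100
= 62.7676 %

62.7676 %


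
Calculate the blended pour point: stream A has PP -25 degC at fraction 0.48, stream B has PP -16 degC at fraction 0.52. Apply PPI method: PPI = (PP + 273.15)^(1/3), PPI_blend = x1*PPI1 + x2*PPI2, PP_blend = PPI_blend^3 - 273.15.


PPI_1 = (-25 + 273.15)^(1/3) = 6.284028
PPI_2 = (-16 + 273.15)^(1/3) = 6.359098
PPI_blend = 0.48 * 6.284028 + 0.52 * 6.359098 = 6.323064
PP_blend = 6.323064^3 - 273.15 = 252.8033 - 273.15 = -20.35

-20.35 degC


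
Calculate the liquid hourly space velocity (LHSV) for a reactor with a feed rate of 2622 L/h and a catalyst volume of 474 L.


LHSV = volumetric feed rate / catalyst volume
= 2622 L/h / 474 L
= 5.532 h^-1

5.532 h^-1


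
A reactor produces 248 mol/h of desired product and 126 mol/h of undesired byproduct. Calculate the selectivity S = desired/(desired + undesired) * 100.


Selectivity = desired / (desired + undesired) * 100
Total products = 248 + 126 = 374 mol/h
S = 248 / 374 * 100
= 0.6631 * 100
= 66.31 %

66.31 %


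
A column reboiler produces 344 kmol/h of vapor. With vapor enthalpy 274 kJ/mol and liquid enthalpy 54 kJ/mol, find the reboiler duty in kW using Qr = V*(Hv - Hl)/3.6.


Qr = 344 * (274 - 54) / 3.6 = 344 * 220 / 3.6 = 21020

21020 kW


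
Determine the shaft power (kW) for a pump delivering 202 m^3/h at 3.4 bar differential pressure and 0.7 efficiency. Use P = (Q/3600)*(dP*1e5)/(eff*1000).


Q = 202 / 3600 = 0.0561111 m^3/s
P = 0.0561111 * (3.4 * 1e5) / 0.7 / 1000 = 27.25

27.25 kW


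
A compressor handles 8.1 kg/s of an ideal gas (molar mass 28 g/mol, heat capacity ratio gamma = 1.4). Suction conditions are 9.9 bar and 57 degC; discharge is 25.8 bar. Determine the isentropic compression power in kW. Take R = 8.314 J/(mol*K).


Isentropic work: W = m*(gamma/(gamma-1))*(R*T1/MW)*((P2/P1)^((gamma-1)/gamma) - 1)
T1 = 57 + 273.15 = 330.15 K
Pressure ratio = 25.8 / 9.9 = 2.60606
Exponent = (1.4 - 1)/1.4 = 0.285714
(P2/P1)^exp - 1 = 2.60606^0.285714 - 1 = 0.314778
W = 8.1 * 1.4 / 0.4 * 8.314 * 330.15 / 28 * 0.314778 = 874.8

874.8 kW


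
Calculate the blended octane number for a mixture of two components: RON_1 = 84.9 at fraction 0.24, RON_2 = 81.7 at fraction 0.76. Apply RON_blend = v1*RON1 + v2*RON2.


Linear blending: RON_blend = sum(vi * RONi)
Contribution 1: 0.24 * 84.9 = 20.376
Contribution 2: 0.76 * 81.7 = 62.092
RON_blend = 20.376 + 62.092 = 82.468

82.468


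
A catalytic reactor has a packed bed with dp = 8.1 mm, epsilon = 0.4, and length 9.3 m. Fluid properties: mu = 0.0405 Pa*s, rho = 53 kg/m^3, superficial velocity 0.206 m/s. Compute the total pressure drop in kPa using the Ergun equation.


dp = 8.1 mm = 0.0081 m
Viscous term = 150*0.0405*0.206*(1-0.4)^2 / (0.0081^2*0.4^3) = 107292
Inertial term = 1.75*53*0.206^2*(1-0.4) / (0.0081*0.4^3) = 4555.48
dP/L = 107292 + 4555.48 = 111847 Pa/m
dP = 111847 * 9.3 / 1000 = 1040 kPa

1040 kPa


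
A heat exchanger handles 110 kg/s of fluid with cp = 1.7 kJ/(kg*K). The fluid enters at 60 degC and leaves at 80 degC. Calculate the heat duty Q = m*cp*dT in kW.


Q = m_dot * cp * delta_T
delta_T = 80 - 60 = 20 K
Q = 110 * 1.7 * 20
= 187 * 20
= 3740 kW

3740 kW


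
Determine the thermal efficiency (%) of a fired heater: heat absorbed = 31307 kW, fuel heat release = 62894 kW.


Furnace efficiency = Q_absorbed / Q_fuel * 100
= 31307 / 62894 * 100 = 49.78

49.78 %


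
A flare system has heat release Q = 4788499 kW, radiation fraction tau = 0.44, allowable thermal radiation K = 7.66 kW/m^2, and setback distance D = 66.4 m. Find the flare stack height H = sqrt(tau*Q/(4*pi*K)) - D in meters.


tau*Q/(4*pi*K) = 0.44 * 4788499 / (4 * pi * 7.66) = 21888.4
sqrt(21888.4) = 147.947
H = 147.947 - 66.4 = 81.55

81.55 m


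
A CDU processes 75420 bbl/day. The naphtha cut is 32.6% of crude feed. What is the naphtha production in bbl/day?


Crude throughput = 75420 bbl/day
Fraction yield = 32.6%
yield = throughput * fraction / 100
yield = 75420 * 32.6 / 100 = 24586.92

24586.92 bbl/day


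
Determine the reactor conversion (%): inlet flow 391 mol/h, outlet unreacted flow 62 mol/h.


X = (F_in - F_out) / F_in * 100
Moles reacted = 391 - 62 = 329
X = 329 / 391 * 100
= 0.8414 * 100
= 84.14 %

84.14 %


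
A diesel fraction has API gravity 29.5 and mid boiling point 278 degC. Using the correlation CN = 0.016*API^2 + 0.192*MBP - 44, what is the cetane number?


CN = 0.016 * 29.5^2 + 0.192 * 278 - 44
CN = 13.924 + 53.376 - 44 = 23.3

23.3


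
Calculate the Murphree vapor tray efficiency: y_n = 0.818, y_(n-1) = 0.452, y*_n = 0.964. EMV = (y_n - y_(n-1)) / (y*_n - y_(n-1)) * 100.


Murphree vapor efficiency: EMV = (y_n - y_(n-1)) / (y*_n - y_(n-1)) * 100
EMV = (0.818 - 0.452) / (0.964 - 0.452) * 100 = 0.366 / 0.512 * 100 = 71.48

71.48 %


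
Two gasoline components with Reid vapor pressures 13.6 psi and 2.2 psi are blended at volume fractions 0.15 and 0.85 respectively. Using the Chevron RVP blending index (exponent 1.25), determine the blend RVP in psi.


Chevron index: RVP_blend = (sum xi*RVPi^1.25)^(1/1.25)
RVP^1.25 terms: 0.15 * 13.6^1.25 + 0.85 * 2.2^1.25 = 6.19499
RVP_blend = 6.19499^(1/1.25) = 4.302

4.302 psi


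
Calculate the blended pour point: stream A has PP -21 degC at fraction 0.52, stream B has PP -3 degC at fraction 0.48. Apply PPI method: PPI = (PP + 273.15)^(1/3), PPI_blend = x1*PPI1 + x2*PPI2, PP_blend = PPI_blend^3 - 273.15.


PPI_1 = (-21 + 273.15)^(1/3) = 6.317613
PPI_2 = (-3 + 273.15)^(1/3) = 6.464501
PPI_blend = 0.52 * 6.317613 + 0.48 * 6.464501 = 6.388119
PP_blend = 6.388119^3 - 273.15 = 260.6868 - 273.15 = -12.46

-12.46 degC


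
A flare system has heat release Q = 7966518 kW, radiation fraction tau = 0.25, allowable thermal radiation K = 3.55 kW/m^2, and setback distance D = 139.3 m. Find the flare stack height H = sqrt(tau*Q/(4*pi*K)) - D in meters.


tau*Q/(4*pi*K) = 0.25 * 7966518 / (4 * pi * 3.55) = 44644.7
sqrt(44644.7) = 211.293
H = 211.293 - 139.3 = 71.99

71.99 m


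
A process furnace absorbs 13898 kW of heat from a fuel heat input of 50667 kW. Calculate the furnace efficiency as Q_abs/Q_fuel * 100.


Furnace efficiency = Q_absorbed / Q_fuel * 100
= 13898 / 50667 * 100 = 27.43

27.43 %


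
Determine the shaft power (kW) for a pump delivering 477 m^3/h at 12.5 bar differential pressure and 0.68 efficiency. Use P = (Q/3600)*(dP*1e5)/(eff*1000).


Q = 477 / 3600 = 0.1325 m^3/s
P = 0.1325 * (12.5 * 1e5) / 0.68 / 1000 = 243.6

243.6 kW


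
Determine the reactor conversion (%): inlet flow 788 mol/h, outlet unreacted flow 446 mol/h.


X = (F_in - F_out) / F_in * 100
Moles reacted = 788 - 446 = 342
X = 342 / 788 * 100
= 0.4340 * 100
= 43.40 %

43.40 %


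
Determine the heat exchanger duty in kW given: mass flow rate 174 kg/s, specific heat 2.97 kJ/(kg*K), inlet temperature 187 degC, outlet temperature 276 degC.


Q = m_dot * cp * delta_T
delta_T = 276 - 187 = 89 K
Q = 174 * 2.97 * 89
= 516.78 * 89
= 45993.42 kW

45993.42 kW


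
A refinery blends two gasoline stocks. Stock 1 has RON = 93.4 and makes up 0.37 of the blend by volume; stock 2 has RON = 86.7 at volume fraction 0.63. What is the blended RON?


Linear blending: RON_blend = sum(vi * RONi)
Contribution 1: 0.37 * 93.4 = 34.558
Contribution 2: 0.63 * 86.7 = 54.621
RON_blend = 34.558 + 54.621 = 89.179

89.179


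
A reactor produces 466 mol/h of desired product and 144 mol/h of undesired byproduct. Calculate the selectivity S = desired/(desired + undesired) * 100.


Selectivity = desired / (desired + undesired) * 100
Total products = 466 + 144 = 610 mol/h
S = 466 / 610 * 100
= 0.7639 * 100
= 76.39 %

76.39 %


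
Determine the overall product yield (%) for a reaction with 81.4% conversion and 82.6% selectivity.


Overall yield = conversion (%) * selectivity (%) / 100
Conversion = 81.4%, Selectivity = 82.6%
Y = 81.4 * 82.6 / 100
= 67.2364 %

67.2364 %


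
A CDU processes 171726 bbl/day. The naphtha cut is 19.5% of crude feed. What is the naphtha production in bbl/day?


Crude throughput = 171726 bbl/day
Fraction yield = 19.5%
yield = throughput * fraction / 100
yield = 171726 * 19.5 / 100 = 33486.57

33486.57 bbl/day


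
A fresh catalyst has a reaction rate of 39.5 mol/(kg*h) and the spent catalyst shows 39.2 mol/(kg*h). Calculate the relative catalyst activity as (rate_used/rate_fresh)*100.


Activity (%) = (rate_used / rate_fresh) * 100
rate_used = 39.2, rate_fresh = 39.5
= (39.2 / 39.5) * 100
= 0.9924 * 100 = 99.24

99.24 %


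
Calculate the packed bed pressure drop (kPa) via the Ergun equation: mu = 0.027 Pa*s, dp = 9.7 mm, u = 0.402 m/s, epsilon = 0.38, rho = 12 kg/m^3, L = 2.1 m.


dp = 9.7 mm = 0.0097 m
Viscous term = 150*0.027*0.402*(1-0.38)^2 / (0.0097^2*0.38^3) = 121219
Inertial term = 1.75*12*0.402^2*(1-0.38) / (0.0097*0.38^3) = 3953.13
dP/L = 121219 + 3953.13 = 125172 Pa/m
dP = 125172 * 2.1 / 1000 = 262.9 kPa

262.9 kPa


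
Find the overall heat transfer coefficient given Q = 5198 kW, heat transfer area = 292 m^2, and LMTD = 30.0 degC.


From Q = U*A*LMTD, U = Q / (A * LMTD)
U = 5198 / (292 * 30.0) = 5198 / 8760 = 0.5934

0.5934 kW/(m^2*K)


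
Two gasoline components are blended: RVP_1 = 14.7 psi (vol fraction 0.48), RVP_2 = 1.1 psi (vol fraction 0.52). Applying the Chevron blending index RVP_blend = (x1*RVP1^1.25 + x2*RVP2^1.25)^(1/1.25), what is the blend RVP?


Chevron index: RVP_blend = (sum xi*RVPi^1.25)^(1/1.25)
RVP^1.25 terms: 0.48 * 14.7^1.25 + 0.52 * 1.1^1.25 = 14.402
RVP_blend = 14.402^(1/1.25) = 8.448

8.448 psi


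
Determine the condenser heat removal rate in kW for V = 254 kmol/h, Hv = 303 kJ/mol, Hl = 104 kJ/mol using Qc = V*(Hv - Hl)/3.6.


Qc = 254 * (303 - 104) / 3.6 = 254 * 199 / 3.6 = 14040

14040 kW


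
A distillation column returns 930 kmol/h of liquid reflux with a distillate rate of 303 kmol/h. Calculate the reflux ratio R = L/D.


Reflux ratio definition: R = L / D (liquid returned / distillate withdrawn)
L = 930 kmol/h, D = 303 kmol/h
R = 930 / 303 = 3.069

3.069


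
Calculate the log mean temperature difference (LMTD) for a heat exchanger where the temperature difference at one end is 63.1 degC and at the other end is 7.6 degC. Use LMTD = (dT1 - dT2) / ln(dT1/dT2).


LMTD = (dT1 - dT2) / ln(dT1/dT2)
= (63.1 - 7.6) / ln(63.1 / 7.6) = 55.5 / 2.11657 = 26.22

26.22 degC


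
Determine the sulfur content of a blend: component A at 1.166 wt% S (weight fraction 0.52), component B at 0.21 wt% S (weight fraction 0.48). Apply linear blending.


Linear sulfur blending: S_blend = x1*S1 + x2*S2
Contribution 1: 0.52 * 1.166 = 0.60632 wt%
Contribution 2: 0.48 * 0.21 = 0.1008 wt%
S_blend = 0.60632 + 0.1008 = 0.70712

0.70712 wt%


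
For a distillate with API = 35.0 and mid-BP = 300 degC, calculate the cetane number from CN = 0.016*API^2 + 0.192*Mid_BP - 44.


CN = 0.016 * 35.0^2 + 0.192 * 300 - 44
CN = 19.6 + 57.6 - 44 = 33.2

33.2


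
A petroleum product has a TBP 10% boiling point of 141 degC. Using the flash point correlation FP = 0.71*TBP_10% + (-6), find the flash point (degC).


FP = 0.71 * 141 + (-6) = 94.11

94.11 degC


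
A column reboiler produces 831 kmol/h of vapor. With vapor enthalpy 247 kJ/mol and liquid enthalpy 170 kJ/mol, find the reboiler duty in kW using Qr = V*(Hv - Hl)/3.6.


Qr = 831 * (247 - 170) / 3.6 = 831 * 77 / 3.6 = 17770

17770 kW


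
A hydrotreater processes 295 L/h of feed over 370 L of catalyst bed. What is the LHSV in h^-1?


LHSV = volumetric feed rate / catalyst volume
= 295 L/h / 370 L
= 0.7973 h^-1

0.7973 h^-1


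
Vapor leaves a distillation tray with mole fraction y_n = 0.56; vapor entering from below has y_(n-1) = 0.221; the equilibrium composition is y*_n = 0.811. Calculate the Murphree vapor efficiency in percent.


Murphree vapor efficiency: EMV = (y_n - y_(n-1)) / (y*_n - y_(n-1)) * 100
EMV = (0.56 - 0.221) / (0.811 - 0.221) * 100 = 0.339 / 0.59 * 100 = 57.46

57.46 %


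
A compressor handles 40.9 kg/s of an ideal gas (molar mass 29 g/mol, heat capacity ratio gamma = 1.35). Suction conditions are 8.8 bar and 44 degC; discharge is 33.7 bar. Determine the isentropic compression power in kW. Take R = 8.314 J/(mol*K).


Isentropic work: W = m*(gamma/(gamma-1))*(R*T1/MW)*((P2/P1)^((gamma-1)/gamma) - 1)
T1 = 44 + 273.15 = 317.15 K
Pressure ratio = 33.7 / 8.8 = 3.82955
Exponent = (1.35 - 1)/1.35 = 0.259259
(P2/P1)^exp - 1 = 3.82955^0.259259 - 1 = 0.416401
W = 40.9 * 1.35 / 0.35 * 8.314 * 317.15 / 29 * 0.416401 = 5973

5973 kW


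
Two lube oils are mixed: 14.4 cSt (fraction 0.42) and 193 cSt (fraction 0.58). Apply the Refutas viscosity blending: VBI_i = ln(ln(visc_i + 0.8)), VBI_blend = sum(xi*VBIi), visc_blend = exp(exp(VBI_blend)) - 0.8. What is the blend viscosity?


Refutas method: VBN_i = 14.534*ln(ln(visc_i + 0.8)) + 10.975, blended linearly by mass fraction; since VBN is linear in VBI_i = ln(ln(visc_i + 0.8)) and the fractions sum to 1, blend VBI directly: visc = exp(exp(VBI_blend)) - 0.8
VBI_1 = ln(ln(14.4 + 0.8)) = 1.00111
VBI_2 = ln(ln(193 + 0.8)) = 1.66143
VBI_blend = 0.42 * 1.00111 + 0.58 * 1.66143 = 1.3841
visc_blend = exp(exp(1.3841)) - 0.8 = 53.32

53.32 cSt


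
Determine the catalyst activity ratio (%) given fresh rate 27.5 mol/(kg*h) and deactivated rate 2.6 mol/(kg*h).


Activity (%) = (rate_used / rate_fresh) * 100
rate_used = 2.6, rate_fresh = 27.5
= (2.6 / 27.5) * 100
= 0.09455 * 100 = 9.455

9.455 %


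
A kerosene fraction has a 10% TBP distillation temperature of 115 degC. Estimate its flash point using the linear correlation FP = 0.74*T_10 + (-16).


FP = 0.74 * 115 + (-16) = 69.1

69.1 degC


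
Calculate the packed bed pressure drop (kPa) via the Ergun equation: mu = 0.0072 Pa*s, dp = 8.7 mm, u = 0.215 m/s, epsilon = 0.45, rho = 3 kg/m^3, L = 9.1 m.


dp = 8.7 mm = 0.0087 m
Viscous term = 150*0.0072*0.215*(1-0.45)^2 / (0.0087^2*0.45^3) = 10183.8
Inertial term = 1.75*3*0.215^2*(1-0.45) / (0.0087*0.45^3) = 168.361
dP/L = 10183.8 + 168.361 = 10352.2 Pa/m
dP = 10352.2 * 9.1 / 1000 = 94.21 kPa

94.21 kPa


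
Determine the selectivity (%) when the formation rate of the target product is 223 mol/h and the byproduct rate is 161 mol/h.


Selectivity = desired / (desired + undesired) * 100
Total products = 223 + 161 = 384 mol/h
S = 223 / 384 * 100
= 0.5807 * 100
= 58.07 %

58.07 %


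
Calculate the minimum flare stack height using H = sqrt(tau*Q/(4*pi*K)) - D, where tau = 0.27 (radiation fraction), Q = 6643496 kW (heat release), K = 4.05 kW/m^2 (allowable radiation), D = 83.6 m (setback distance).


tau*Q/(4*pi*K) = 0.27 * 6643496 / (4 * pi * 4.05) = 35244.8
sqrt(35244.8) = 187.736
H = 187.736 - 83.6 = 104.1

104.1 m


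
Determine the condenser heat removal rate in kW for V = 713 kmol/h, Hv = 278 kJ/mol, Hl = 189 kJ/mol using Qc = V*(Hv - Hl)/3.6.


Qc = 713 * (278 - 189) / 3.6 = 713 * 89 / 3.6 = 17630

17630 kW


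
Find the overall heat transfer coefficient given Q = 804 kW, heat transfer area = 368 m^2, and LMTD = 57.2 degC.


From Q = U*A*LMTD, U = Q / (A * LMTD)
U = 804 / (368 * 57.2) = 804 / 21049.6 = 0.03820

0.03820 kW/(m^2*K)


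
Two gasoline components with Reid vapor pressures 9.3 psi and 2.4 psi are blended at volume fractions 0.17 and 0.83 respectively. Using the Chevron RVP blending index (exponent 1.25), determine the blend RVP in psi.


Chevron index: RVP_blend = (sum xi*RVPi^1.25)^(1/1.25)
RVP^1.25 terms: 0.17 * 9.3^1.25 + 0.83 * 2.4^1.25 = 5.24029
RVP_blend = 5.24029^(1/1.25) = 3.763

3.763 psi


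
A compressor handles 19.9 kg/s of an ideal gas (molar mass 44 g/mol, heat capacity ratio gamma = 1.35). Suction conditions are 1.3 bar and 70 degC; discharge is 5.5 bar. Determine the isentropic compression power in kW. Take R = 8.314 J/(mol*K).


Isentropic work: W = m*(gamma/(gamma-1))*(R*T1/MW)*((P2/P1)^((gamma-1)/gamma) - 1)
T1 = 70 + 273.15 = 343.15 K
Pressure ratio = 5.5 / 1.3 = 4.23077
Exponent = (1.35 - 1)/1.35 = 0.259259
(P2/P1)^exp - 1 = 4.23077^0.259259 - 1 = 0.453466
W = 19.9 * 1.35 / 0.35 * 8.314 * 343.15 / 44 * 0.453466 = 2257

2257 kW


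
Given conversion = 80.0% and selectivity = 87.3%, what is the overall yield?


Overall yield = conversion (%) * selectivity (%) / 100
Conversion = 80.0%, Selectivity = 87.3%
Y = 80.0 * 87.3 / 100
= 69.84 %

69.84 %


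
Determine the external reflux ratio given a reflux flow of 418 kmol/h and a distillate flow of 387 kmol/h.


Reflux ratio definition: R = L / D (liquid returned / distillate withdrawn)
L = 418 kmol/h, D = 387 kmol/h
R = 418 / 387 = 1.080

1.080


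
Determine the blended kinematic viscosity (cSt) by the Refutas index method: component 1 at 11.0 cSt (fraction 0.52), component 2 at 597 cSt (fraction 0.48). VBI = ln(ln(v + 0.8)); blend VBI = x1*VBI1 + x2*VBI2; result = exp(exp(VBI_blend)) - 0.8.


Refutas method: VBN_i = 14.534*ln(ln(visc_i + 0.8)) + 10.975, blended linearly by mass fraction; since VBN is linear in VBI_i = ln(ln(visc_i + 0.8)) and the fractions sum to 1, blend VBI directly: visc = exp(exp(VBI_blend)) - 0.8
VBI_1 = ln(ln(11.0 + 0.8)) = 0.903448
VBI_2 = ln(ln(597 + 0.8)) = 1.85524
VBI_blend = 0.52 * 0.903448 + 0.48 * 1.85524 = 1.36031
visc_blend = exp(exp(1.36031)) - 0.8 = 48.47

48.47 cSt


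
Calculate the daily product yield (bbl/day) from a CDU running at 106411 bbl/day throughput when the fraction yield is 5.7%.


Crude throughput = 106411 bbl/day
Fraction yield = 5.7%
yield = throughput * fraction / 100
yield = 106411 * 5.7 / 100 = 6065.427

6065.427 bbl/day


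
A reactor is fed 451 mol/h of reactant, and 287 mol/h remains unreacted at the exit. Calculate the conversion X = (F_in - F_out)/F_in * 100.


X = (F_in - F_out) / F_in * 100
Moles reacted = 451 - 287 = 164
X = 164 / 451 * 100
= 0.3636 * 100
= 36.36 %

36.36 %


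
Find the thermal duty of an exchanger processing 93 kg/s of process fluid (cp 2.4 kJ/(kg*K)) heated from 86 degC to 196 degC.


Q = m_dot * cp * delta_T
delta_T = 196 - 86 = 110 K
Q = 93 * 2.4 * 110
= 223.2 * 110
= 24552 kW

24552 kW


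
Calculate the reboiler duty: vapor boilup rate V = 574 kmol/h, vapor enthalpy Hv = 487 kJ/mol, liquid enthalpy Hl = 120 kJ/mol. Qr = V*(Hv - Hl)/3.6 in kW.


Qr = 574 * (487 - 120) / 3.6 = 574 * 367 / 3.6 = 58520

58520 kW


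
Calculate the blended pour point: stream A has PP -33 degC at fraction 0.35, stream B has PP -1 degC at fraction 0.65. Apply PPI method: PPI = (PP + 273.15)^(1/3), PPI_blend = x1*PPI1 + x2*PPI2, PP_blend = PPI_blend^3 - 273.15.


PPI_1 = (-33 + 273.15)^(1/3) = 6.215759
PPI_2 = (-1 + 273.15)^(1/3) = 6.480414
PPI_blend = 0.35 * 6.215759 + 0.65 * 6.480414 = 6.387785
PP_blend = 6.387785^3 - 273.15 = 260.6459 - 273.15 = -12.5

-12.5 degC


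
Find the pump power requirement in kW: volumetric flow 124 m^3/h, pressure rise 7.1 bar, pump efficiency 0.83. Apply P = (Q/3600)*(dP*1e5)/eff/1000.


Q = 124 / 3600 = 0.0344444 m^3/s
P = 0.0344444 * (7.1 * 1e5) / 0.83 / 1000 = 29.46

29.46 kW


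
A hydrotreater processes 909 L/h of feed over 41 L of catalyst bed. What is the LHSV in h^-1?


LHSV = volumetric feed rate / catalyst volume
= 909 L/h / 41 L
= 22.17 h^-1

22.17 h^-1


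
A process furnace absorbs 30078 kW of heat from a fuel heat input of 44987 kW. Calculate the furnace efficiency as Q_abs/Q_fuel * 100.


Furnace efficiency = Q_absorbed / Q_fuel * 100
= 30078 / 44987 * 100 = 66.86

66.86 %


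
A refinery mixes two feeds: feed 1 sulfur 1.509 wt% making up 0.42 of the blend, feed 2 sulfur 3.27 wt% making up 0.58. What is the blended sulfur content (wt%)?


Linear sulfur blending: S_blend = x1*S1 + x2*S2
Contribution 1: 0.42 * 1.509 = 0.63378 wt%
Contribution 2: 0.58 * 3.27 = 1.8966 wt%
S_blend = 0.63378 + 1.8966 = 2.53038

2.53038 wt%


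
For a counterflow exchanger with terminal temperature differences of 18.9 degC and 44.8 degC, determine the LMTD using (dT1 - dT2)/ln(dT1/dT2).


LMTD = (dT1 - dT2) / ln(dT1/dT2)
= (18.9 - 44.8) / ln(18.9 / 44.8) = -25.9 / -0.863046 = 30.01

30.01 degC


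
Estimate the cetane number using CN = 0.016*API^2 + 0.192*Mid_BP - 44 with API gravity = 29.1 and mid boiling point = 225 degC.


CN = 0.016 * 29.1^2 + 0.192 * 225 - 44
CN = 13.54896 + 43.2 - 44 = 12.74896

12.74896


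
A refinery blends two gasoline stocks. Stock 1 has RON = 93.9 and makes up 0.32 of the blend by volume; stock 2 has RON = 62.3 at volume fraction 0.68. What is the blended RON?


Linear blending: RON_blend = sum(vi * RONi)
Contribution 1: 0.32 * 93.9 = 30.048
Contribution 2: 0.68 * 62.3 = 42.364
RON_blend = 30.048 + 42.364 = 72.412

72.412


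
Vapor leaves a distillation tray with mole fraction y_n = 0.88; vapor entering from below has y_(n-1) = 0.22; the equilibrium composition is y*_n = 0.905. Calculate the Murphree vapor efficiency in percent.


Murphree vapor efficiency: EMV = (y_n - y_(n-1)) / (y*_n - y_(n-1)) * 100
EMV = (0.88 - 0.22) / (0.905 - 0.22) * 100 = 0.66 / 0.685 * 100 = 96.35

96.35 %


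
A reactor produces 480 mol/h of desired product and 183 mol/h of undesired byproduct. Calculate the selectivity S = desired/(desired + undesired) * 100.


Selectivity = desired / (desired + undesired) * 100
Total products = 480 + 183 = 663 mol/h
S = 480 / 663 * 100
= 0.7240 * 100
= 72.40 %

72.40 %


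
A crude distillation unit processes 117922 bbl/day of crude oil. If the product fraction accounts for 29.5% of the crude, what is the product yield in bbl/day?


Crude throughput = 117922 bbl/day
Fraction yield = 29.5%
yield = throughput * fraction / 100
yield = 117922 * 29.5 / 100 = 34786.99

34786.99 bbl/day


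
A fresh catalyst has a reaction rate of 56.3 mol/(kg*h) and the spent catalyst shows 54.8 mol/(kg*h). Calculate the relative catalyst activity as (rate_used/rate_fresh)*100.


Activity (%) = (rate_used / rate_fresh) * 100
rate_used = 54.8, rate_fresh = 56.3
= (54.8 / 56.3) * 100
= 0.9734 * 100 = 97.34

97.34 %


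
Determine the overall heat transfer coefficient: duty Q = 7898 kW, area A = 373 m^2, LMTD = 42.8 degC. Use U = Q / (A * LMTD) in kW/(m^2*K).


From Q = U*A*LMTD, U = Q / (A * LMTD)
U = 7898 / (373 * 42.8) = 7898 / 15964.4 = 0.4947

0.4947 kW/(m^2*K)


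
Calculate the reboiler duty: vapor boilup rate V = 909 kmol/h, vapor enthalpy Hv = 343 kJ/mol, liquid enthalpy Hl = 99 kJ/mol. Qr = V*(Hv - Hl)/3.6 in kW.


Qr = 909 * (343 - 99) / 3.6 = 909 * 244 / 3.6 = 61610

61610 kW


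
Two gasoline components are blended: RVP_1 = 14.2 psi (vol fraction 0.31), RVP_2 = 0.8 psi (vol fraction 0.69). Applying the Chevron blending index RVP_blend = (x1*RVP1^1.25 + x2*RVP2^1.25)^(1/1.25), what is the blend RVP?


Chevron index: RVP_blend = (sum xi*RVPi^1.25)^(1/1.25)
RVP^1.25 terms: 0.31 * 14.2^1.25 + 0.69 * 0.8^1.25 = 9.06725
RVP_blend = 9.06725^(1/1.25) = 5.834

5.834 psi


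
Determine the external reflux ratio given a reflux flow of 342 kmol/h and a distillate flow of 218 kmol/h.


Reflux ratio definition: R = L / D (liquid returned / distillate withdrawn)
L = 342 kmol/h, D = 218 kmol/h
R = 342 / 218 = 1.569

1.569


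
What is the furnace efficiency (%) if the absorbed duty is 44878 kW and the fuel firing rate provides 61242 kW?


Furnace efficiency = Q_absorbed / Q_fuel * 100
= 44878 / 61242 * 100 = 73.28

73.28 %


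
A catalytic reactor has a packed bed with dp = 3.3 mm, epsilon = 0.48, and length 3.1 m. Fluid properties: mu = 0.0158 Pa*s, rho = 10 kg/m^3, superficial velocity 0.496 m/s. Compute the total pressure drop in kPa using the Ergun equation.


dp = 3.3 mm = 0.0033 m
Viscous term = 150*0.0158*0.496*(1-0.48)^2 / (0.0033^2*0.48^3) = 263928
Inertial term = 1.75*10*0.496^2*(1-0.48) / (0.0033*0.48^3) = 6134.33
dP/L = 263928 + 6134.33 = 270062 Pa/m
dP = 270062 * 3.1 / 1000 = 837.2 kPa

837.2 kPa
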